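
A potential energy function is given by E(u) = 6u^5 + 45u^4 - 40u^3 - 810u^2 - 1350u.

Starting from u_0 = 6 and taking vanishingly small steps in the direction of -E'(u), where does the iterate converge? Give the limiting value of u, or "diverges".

E'(u) = 30(u - 3)(u + 1)(u + 3)(u + 5), so E'(6) = 62370.
Gradient descent moves in the -E' direction, i.e. u is decreasing.
The nearest critical point in that direction is u = 3, where E'' = 5760 > 0 (a local minimum). The iterate converges there.

3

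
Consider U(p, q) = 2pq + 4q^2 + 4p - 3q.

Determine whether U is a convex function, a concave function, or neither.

neither

U is quadratic, so its Hessian is the constant matrix H = [[0, 2], [2, 8]].
det(H) = -4, tr(H) = 8.
det(H) < 0, so H is indefinite: neither convex nor concave.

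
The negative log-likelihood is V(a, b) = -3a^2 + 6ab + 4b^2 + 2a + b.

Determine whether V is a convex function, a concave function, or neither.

V is quadratic, so its Hessian is the constant matrix H = [[-6, 6], [6, 8]].
det(H) = -84, tr(H) = 2.
det(H) < 0, so H is indefinite: neither convex nor concave.

neither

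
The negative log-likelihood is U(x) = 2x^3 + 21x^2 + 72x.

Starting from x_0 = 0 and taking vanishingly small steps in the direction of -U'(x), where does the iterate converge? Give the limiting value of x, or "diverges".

-3

U'(x) = 6(x + 3)(x + 4), so U'(0) = 72.
Gradient descent moves in the -U' direction, i.e. x is decreasing.
The nearest critical point in that direction is x = -3, where U'' = 6 > 0 (a local minimum). The iterate converges there.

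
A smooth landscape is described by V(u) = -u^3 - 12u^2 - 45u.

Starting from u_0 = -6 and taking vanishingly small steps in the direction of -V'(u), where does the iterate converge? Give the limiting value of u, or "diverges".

V'(u) = -3(u + 3)(u + 5), so V'(-6) = -9.
Gradient descent moves in the -V' direction, i.e. u is increasing.
The nearest critical point in that direction is u = -5, where V'' = 6 > 0 (a local minimum). The iterate converges there.

-5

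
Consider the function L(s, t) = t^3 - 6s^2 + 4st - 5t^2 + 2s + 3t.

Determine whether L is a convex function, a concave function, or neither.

The term t^3 is cubic, so the Hessian is not constant.
∂²L/∂t² = 6t - 10, which takes both signs as t varies (negative for sufficiently negative t). A diagonal entry of the Hessian changing sign means the Hessian is neither positive- nor negative-semidefinite on all of R^2.

neither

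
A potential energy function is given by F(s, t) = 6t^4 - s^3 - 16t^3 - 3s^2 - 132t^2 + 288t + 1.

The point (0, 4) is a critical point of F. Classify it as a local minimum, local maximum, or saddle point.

The mixed partial ∂²F/∂s∂t is 0, so the Hessian at any point is diag(F_ss, F_tt) = diag(-6(s + 1), 24(3t^2 - 4t - 11)).
At (0, 4): H = diag(-6, 504).
The eigenvalues have opposite signs, so H is indefinite: a saddle point.

saddle point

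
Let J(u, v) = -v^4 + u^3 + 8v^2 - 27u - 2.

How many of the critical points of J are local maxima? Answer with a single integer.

J separates as a function of u plus a function of v, so ∇J=0 decouples.
∂J/∂u = 3(u - 3)(u + 3) = 0 at u ∈ {-3, 3}; ∂J/∂v = -4v(v - 2)(v + 2) = 0 at v ∈ {-2, 0, 2}.
The Hessian is diagonal: diag(J_uu, J_vv). Second derivatives: J_uu(-3)=-18, J_uu(3)=18; J_vv(-2)=-32, J_vv(0)=16, J_vv(2)=-32.
Local maxima occur where both diagonal entries negative: (-3, -2), (-3, 2). Count: 2.

2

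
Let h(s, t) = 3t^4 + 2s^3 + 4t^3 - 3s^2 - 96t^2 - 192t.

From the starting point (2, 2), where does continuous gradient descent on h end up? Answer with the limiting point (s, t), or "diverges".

h is separable, so gradient descent decouples: s follows -∂h/∂s, t follows -∂h/∂t.
∂h/∂s = 6s(s - 1); at s=2 this is 12, so s decreases.
∂h/∂t = 12(t - 4)(t + 1)(t + 4); at t=2 this is -432, so t increases.
s converges to its nearest critical value 1 (a local min of the s-part); t converges to 4. The iterate converges to (1, 4).

(1, 4)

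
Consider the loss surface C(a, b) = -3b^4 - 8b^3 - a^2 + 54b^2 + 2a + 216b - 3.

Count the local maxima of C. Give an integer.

C separates as a function of a plus a function of b, so ∇C=0 decouples.
∂C/∂a = -2(a - 1) = 0 at a ∈ {1}; ∂C/∂b = -12(b - 3)(b + 2)(b + 3) = 0 at b ∈ {-3, -2, 3}.
The Hessian is diagonal: diag(C_aa, C_bb). Second derivatives: C_aa(1)=-2; C_bb(-3)=-72, C_bb(-2)=60, C_bb(3)=-360.
Local maxima occur where both diagonal entries negative: (1, -3), (1, 3). Count: 2.

2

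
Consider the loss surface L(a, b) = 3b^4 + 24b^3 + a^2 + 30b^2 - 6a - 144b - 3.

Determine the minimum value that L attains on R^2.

L(a,b) separates as P(a) + Q(b) − 3, so its minimum is min P + min Q − 3.
P'(a) = 2a - 6 vanishes at a ∈ {3}; Q'(b) = 12(b - 1)(b + 3)(b + 4) vanishes at b ∈ {-4, -3, 1}.
Local minima of P (where P''>0): P(3)=-9. Local minima of Q: Q(-4)=288, Q(1)=-87.
So the global minimum of L is P(3) + Q(1) − 3 = -9 − 87 − 3 = -99, attained at (3, 1).

-99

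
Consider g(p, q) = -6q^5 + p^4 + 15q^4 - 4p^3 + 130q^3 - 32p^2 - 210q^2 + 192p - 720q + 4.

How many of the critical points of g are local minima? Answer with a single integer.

g separates as a function of p plus a function of q, so ∇g=0 decouples.
∂g/∂p = 4(p - 4)(p - 3)(p + 4) = 0 at p ∈ {-4, 3, 4}; ∂g/∂q = -30(q - 4)(q - 2)(q + 1)(q + 3) = 0 at q ∈ {-3, -1, 2, 4}.
The Hessian is diagonal: diag(g_pp, g_qq). Second derivatives: g_pp(-4)=224, g_pp(3)=-28, g_pp(4)=32; g_qq(-3)=2100, g_qq(-1)=-900, g_qq(2)=900, g_qq(4)=-2100.
Local minima occur where both diagonal entries positive: (-4, -3), (-4, 2), (4, -3), (4, 2). Count: 4.

4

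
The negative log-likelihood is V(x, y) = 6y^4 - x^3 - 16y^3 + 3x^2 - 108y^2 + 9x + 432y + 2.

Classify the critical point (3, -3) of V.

The mixed partial ∂²V/∂x∂y is 0, so the Hessian at any point is diag(V_xx, V_yy) = diag(6(-x + 1), 24(3y^2 - 4y - 9)).
At (3, -3): H = diag(-12, 720).
The eigenvalues have opposite signs, so H is indefinite: a saddle point.

saddle point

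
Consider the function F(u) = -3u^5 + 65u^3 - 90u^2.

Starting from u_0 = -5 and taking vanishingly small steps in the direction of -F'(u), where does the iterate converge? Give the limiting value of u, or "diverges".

F'(u) = -15u(u - 3)(u - 1)(u + 4), so F'(-5) = -3600.
Gradient descent moves in the -F' direction, i.e. u is increasing.
The nearest critical point in that direction is u = -4, where F'' = 2100 > 0 (a local minimum). The iterate converges there.

-4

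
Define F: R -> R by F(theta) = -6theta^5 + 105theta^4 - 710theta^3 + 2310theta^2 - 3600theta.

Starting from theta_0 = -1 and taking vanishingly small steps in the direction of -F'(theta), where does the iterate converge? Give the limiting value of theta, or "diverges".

2

F'(theta) = -30(theta - 5)(theta - 4)(theta - 3)(theta - 2), so F'(-1) = -10800.
Gradient descent moves in the -F' direction, i.e. theta is increasing.
The nearest critical point in that direction is theta = 2, where F'' = 180 > 0 (a local minimum). The iterate converges there.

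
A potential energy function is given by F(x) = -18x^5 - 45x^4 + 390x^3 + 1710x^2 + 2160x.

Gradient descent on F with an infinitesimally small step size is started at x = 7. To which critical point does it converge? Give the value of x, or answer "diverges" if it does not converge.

F'(x) = -90(x - 4)(x + 1)(x + 2)(x + 3), so F'(7) = -194400.
Gradient descent moves in the -F' direction, i.e. x is increasing.
There is no critical point above x=7, and F' keeps the same sign, so the iterate runs off to +∞.

diverges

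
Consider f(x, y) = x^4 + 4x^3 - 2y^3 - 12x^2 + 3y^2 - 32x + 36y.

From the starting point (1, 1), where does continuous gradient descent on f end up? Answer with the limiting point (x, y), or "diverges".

f is separable, so gradient descent decouples: x follows -∂f/∂x, y follows -∂f/∂y.
∂f/∂x = 4(x - 2)(x + 1)(x + 4); at x=1 this is -40, so x increases.
∂f/∂y = -6(y - 3)(y + 2); at y=1 this is 36, so y decreases.
x converges to its nearest critical value 2 (a local min of the x-part); y converges to -2. The iterate converges to (2, -2).

(2, -2)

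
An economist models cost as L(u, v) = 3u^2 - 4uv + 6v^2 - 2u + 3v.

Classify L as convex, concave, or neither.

convex

L is quadratic, so its Hessian is the constant matrix H = [[6, -4], [-4, 12]].
det(H) = 56, tr(H) = 18.
det(H) > 0 and tr(H) > 0, so H is positive definite everywhere: convex.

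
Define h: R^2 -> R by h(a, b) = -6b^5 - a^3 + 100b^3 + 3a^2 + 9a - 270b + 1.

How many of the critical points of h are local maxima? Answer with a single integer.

h separates as a function of a plus a function of b, so ∇h=0 decouples.
∂h/∂a = -3(a - 3)(a + 1) = 0 at a ∈ {-1, 3}; ∂h/∂b = -30(b - 3)(b - 1)(b + 1)(b + 3) = 0 at b ∈ {-3, -1, 1, 3}.
The Hessian is diagonal: diag(h_aa, h_bb). Second derivatives: h_aa(-1)=12, h_aa(3)=-12; h_bb(-3)=1440, h_bb(-1)=-480, h_bb(1)=480, h_bb(3)=-1440.
Local maxima occur where both diagonal entries negative: (3, -1), (3, 3). Count: 2.

2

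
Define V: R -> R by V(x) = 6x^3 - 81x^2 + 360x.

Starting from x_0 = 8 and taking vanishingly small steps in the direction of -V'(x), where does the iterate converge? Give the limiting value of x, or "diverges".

5

V'(x) = 18(x - 5)(x - 4), so V'(8) = 216.
Gradient descent moves in the -V' direction, i.e. x is decreasing.
The nearest critical point in that direction is x = 5, where V'' = 18 > 0 (a local minimum). The iterate converges there.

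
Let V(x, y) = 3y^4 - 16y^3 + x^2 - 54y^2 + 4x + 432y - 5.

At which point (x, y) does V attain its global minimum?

V(x,y) separates as P(x) + Q(y) − 5, so its minimum is min P + min Q − 5.
P'(x) = 2x + 4 vanishes at x ∈ {-2}; Q'(y) = 12(y - 4)(y - 3)(y + 3) vanishes at y ∈ {-3, 3, 4}.
Local minima of P (where P''>0): P(-2)=-4. Local minima of Q: Q(-3)=-1107, Q(4)=608.
So the global minimum of V is P(-2) + Q(-3) − 5 = -4 − 1107 − 5 = -1116, attained at (-2, -3).

(-2, -3)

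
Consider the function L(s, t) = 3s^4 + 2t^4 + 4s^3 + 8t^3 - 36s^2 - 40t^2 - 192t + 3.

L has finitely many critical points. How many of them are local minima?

L separates as a function of s plus a function of t, so ∇L=0 decouples.
∂L/∂s = 12s(s - 2)(s + 3) = 0 at s ∈ {-3, 0, 2}; ∂L/∂t = 8(t - 3)(t + 2)(t + 4) = 0 at t ∈ {-4, -2, 3}.
The Hessian is diagonal: diag(L_ss, L_tt). Second derivatives: L_ss(-3)=180, L_ss(0)=-72, L_ss(2)=120; L_tt(-4)=112, L_tt(-2)=-80, L_tt(3)=280.
Local minima occur where both diagonal entries positive: (-3, -4), (-3, 3), (2, -4), (2, 3). Count: 4.

4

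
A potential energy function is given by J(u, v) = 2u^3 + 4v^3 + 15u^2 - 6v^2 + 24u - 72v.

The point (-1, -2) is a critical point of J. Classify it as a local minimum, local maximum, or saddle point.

The mixed partial ∂²J/∂u∂v is 0, so the Hessian at any point is diag(J_uu, J_vv) = diag(6(2u + 5), 12(2v - 1)).
At (-1, -2): H = diag(18, -60).
The eigenvalues have opposite signs, so H is indefinite: a saddle point.

saddle point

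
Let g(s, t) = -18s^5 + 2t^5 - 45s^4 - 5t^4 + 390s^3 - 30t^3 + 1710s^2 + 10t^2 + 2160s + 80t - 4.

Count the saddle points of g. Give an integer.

8

g separates as a function of s plus a function of t, so ∇g=0 decouples.
∂g/∂s = -90(s - 4)(s + 1)(s + 2)(s + 3) = 0 at s ∈ {-3, -2, -1, 4}; ∂g/∂t = 10(t - 4)(t - 1)(t + 1)(t + 2) = 0 at t ∈ {-2, -1, 1, 4}.
The Hessian is diagonal: diag(g_ss, g_tt). Second derivatives: g_ss(-3)=1260, g_ss(-2)=-540, g_ss(-1)=900, g_ss(4)=-18900; g_tt(-2)=-180, g_tt(-1)=100, g_tt(1)=-180, g_tt(4)=900.
Saddle points occur where the two diagonal entries have opposite signs: (-3, -2), (-3, 1), (-2, -1), (-2, 4), (-1, -2), (-1, 1), (4, -1), (4, 4). Count: 8.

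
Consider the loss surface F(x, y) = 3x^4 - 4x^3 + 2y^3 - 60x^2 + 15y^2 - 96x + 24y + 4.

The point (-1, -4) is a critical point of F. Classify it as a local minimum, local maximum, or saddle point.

local maximum

The mixed partial ∂²F/∂x∂y is 0, so the Hessian at any point is diag(F_xx, F_yy) = diag(12(3x^2 - 2x - 10), 6(2y + 5)).
At (-1, -4): H = diag(-60, -18).
Both eigenvalues are negative, so H is negative definite: a local maximum.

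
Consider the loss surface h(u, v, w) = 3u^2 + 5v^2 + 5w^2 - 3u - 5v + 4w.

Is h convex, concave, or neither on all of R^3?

h is quadratic, so its Hessian is the constant matrix H = [[6, 0, 0], [0, 10, 0], [0, 0, 10]].
Leading principal minors: 6, 60, 600.
All positive ⇒ H ≻ 0 ⇒ convex.

convex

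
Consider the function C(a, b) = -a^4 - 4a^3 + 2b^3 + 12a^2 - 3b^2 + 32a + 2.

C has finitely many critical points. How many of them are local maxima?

2

C separates as a function of a plus a function of b, so ∇C=0 decouples.
∂C/∂a = -4(a - 2)(a + 1)(a + 4) = 0 at a ∈ {-4, -1, 2}; ∂C/∂b = 6b(b - 1) = 0 at b ∈ {0, 1}.
The Hessian is diagonal: diag(C_aa, C_bb). Second derivatives: C_aa(-4)=-72, C_aa(-1)=36, C_aa(2)=-72; C_bb(0)=-6, C_bb(1)=6.
Local maxima occur where both diagonal entries negative: (-4, 0), (2, 0). Count: 2.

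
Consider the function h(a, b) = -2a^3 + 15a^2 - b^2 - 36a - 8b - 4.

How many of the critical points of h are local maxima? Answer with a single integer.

h separates as a function of a plus a function of b, so ∇h=0 decouples.
∂h/∂a = -6(a - 3)(a - 2) = 0 at a ∈ {2, 3}; ∂h/∂b = -2(b + 4) = 0 at b ∈ {-4}.
The Hessian is diagonal: diag(h_aa, h_bb). Second derivatives: h_aa(2)=6, h_aa(3)=-6; h_bb(-4)=-2.
Local maxima occur where both diagonal entries negative: (3, -4). Count: 1.

1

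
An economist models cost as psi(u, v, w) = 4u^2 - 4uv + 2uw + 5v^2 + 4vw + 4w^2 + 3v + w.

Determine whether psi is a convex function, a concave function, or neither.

psi is quadratic, so its Hessian is the constant matrix H = [[8, -4, 2], [-4, 10, 4], [2, 4, 8]].
Leading principal minors: 8, 64, 280.
All positive ⇒ H ≻ 0 ⇒ convex.

convex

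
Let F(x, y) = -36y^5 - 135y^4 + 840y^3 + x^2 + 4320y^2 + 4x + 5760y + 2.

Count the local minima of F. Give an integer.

F separates as a function of x plus a function of y, so ∇F=0 decouples.
∂F/∂x = 2(x + 2) = 0 at x ∈ {-2}; ∂F/∂y = -180(y - 4)(y + 1)(y + 2)(y + 4) = 0 at y ∈ {-4, -2, -1, 4}.
The Hessian is diagonal: diag(F_xx, F_yy). Second derivatives: F_xx(-2)=2; F_yy(-4)=8640, F_yy(-2)=-2160, F_yy(-1)=2700, F_yy(4)=-43200.
Local minima occur where both diagonal entries positive: (-2, -4), (-2, -1). Count: 2.

2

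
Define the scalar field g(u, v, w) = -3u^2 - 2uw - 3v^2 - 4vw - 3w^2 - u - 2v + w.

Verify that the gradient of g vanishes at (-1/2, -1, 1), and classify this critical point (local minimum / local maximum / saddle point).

∇g = (-6u - 2w - 1, -6v - 4w - 2, -2u - 4v - 6w + 1); substituting (-1/2, -1, 1) gives ∇g = (0, 0, 0), so (-1/2, -1, 1) is indeed a critical point.
The Hessian is constant: H = [[-6, 0, -2], [0, -6, -4], [-2, -4, -6]].
Leading principal minors: Δ₁ = -6, Δ₂ = 36, Δ₃ = -96.
The minors alternate sign starting negative (−, +, −), so H is negative definite: a local maximum.

local maximum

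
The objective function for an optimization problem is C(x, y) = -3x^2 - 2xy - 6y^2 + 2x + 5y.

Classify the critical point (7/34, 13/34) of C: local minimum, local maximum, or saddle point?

local maximum

The Hessian of C is constant: H = [[-6, -2], [-2, -12]].
det(H) = (-6)·(-12) − (-2)² = 68.
det(H) > 0 and tr(H) = -18 < 0, so H is negative definite and the point is a local maximum.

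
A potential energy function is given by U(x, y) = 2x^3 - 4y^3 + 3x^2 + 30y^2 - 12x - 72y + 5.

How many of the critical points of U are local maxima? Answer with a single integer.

U separates as a function of x plus a function of y, so ∇U=0 decouples.
∂U/∂x = 6(x - 1)(x + 2) = 0 at x ∈ {-2, 1}; ∂U/∂y = -12(y - 3)(y - 2) = 0 at y ∈ {2, 3}.
The Hessian is diagonal: diag(U_xx, U_yy). Second derivatives: U_xx(-2)=-18, U_xx(1)=18; U_yy(2)=12, U_yy(3)=-12.
Local maxima occur where both diagonal entries negative: (-2, 3). Count: 1.

1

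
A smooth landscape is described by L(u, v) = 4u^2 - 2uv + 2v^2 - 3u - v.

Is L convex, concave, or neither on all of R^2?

convex

L is quadratic, so its Hessian is the constant matrix H = [[8, -2], [-2, 4]].
det(H) = 28, tr(H) = 12.
det(H) > 0 and tr(H) > 0, so H is positive definite everywhere: convex.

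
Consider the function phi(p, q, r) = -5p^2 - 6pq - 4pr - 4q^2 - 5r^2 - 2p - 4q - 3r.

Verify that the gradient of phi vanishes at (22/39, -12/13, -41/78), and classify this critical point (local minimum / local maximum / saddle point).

∇phi = (-10p - 6q - 4r - 2, -6p - 8q - 4, -4p - 10r - 3); substituting (22/39, -12/13, -41/78) gives ∇phi = (0, 0, 0), so (22/39, -12/13, -41/78) is indeed a critical point.
The Hessian is constant: H = [[-10, -6, -4], [-6, -8, 0], [-4, 0, -10]].
Leading principal minors: Δ₁ = -10, Δ₂ = 44, Δ₃ = -312.
The minors alternate sign starting negative (−, +, −), so H is negative definite: a local maximum.

local maximum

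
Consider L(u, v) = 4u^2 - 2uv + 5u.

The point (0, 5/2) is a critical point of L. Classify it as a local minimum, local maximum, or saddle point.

saddle point

The Hessian of L is constant: H = [[8, -2], [-2, 0]].
det(H) = 8·0 − (-2)² = -4.
Since det(H) < 0, H is indefinite and the critical point is a saddle point.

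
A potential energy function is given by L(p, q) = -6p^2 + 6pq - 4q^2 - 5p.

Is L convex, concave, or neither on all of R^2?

concave

L is quadratic, so its Hessian is the constant matrix H = [[-12, 6], [6, -8]].
det(H) = 60, tr(H) = -20.
det(H) > 0 and tr(H) < 0, so H is negative definite everywhere: concave.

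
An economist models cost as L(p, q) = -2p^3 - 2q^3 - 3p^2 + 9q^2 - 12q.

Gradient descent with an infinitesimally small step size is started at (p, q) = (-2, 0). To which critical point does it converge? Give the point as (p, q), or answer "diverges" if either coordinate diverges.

(-1, 1)

L is separable, so gradient descent decouples: p follows -∂L/∂p, q follows -∂L/∂q.
∂L/∂p = -6p(p + 1); at p=-2 this is -12, so p increases.
∂L/∂q = -6(q - 2)(q - 1); at q=0 this is -12, so q increases.
p converges to its nearest critical value -1 (a local min of the p-part); q converges to 1. The iterate converges to (-1, 1).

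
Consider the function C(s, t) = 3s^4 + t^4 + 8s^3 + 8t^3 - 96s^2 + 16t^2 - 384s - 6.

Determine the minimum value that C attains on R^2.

C(s,t) separates as P(s) + Q(t) − 6, so its minimum is min P + min Q − 6.
P'(s) = 12(s - 4)(s + 2)(s + 4) vanishes at s ∈ {-4, -2, 4}; Q'(t) = 4t(t + 2)(t + 4) vanishes at t ∈ {-4, -2, 0}.
Local minima of P (where P''>0): P(-4)=256, P(4)=-1792. Local minima of Q: Q(-4)=0, Q(0)=0.
So the global minimum of C is P(4) + Q(-4) − 6 = -1792 + 0 − 6 = -1798, attained at (4, -4).

-1798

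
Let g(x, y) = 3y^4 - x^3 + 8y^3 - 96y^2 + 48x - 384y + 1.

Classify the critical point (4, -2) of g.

local maximum

The mixed partial ∂²g/∂x∂y is 0, so the Hessian at any point is diag(g_xx, g_yy) = diag(-6x, 12(3y^2 + 4y - 16)).
At (4, -2): H = diag(-24, -144).
Both eigenvalues are negative, so H is negative definite: a local maximum.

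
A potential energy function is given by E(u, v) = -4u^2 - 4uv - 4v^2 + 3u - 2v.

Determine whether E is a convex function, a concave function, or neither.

concave

E is quadratic, so its Hessian is the constant matrix H = [[-8, -4], [-4, -8]].
det(H) = 48, tr(H) = -16.
det(H) > 0 and tr(H) < 0, so H is negative definite everywhere: concave.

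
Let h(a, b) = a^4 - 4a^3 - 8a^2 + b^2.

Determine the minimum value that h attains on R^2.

-128

h(a,b) separates as P(a) + Q(b), so its minimum is min P + min Q.
P'(a) = 4a(a - 4)(a + 1) vanishes at a ∈ {-1, 0, 4}; Q'(b) = 2b vanishes at b ∈ {0}.
Local minima of P (where P''>0): P(-1)=-3, P(4)=-128. Local minima of Q: Q(0)=0.
So the global minimum of h is P(4) + Q(0) = -128 + 0 = -128, attained at (4, 0).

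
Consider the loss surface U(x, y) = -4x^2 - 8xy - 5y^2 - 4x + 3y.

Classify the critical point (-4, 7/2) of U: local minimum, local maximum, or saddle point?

local maximum

The Hessian of U is constant: H = [[-8, -8], [-8, -10]].
det(H) = (-8)·(-10) − (-8)² = 16.
det(H) > 0 and tr(H) = -18 < 0, so H is negative definite and the point is a local maximum.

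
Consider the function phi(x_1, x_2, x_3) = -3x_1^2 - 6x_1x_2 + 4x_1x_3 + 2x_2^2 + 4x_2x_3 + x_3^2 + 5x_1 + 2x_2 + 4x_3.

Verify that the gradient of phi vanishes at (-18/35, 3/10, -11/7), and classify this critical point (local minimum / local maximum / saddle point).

saddle point

∇phi = (-6x_1 - 6x_2 + 4x_3 + 5, -6x_1 + 4x_2 + 4x_3 + 2, 4x_1 + 4x_2 + 2x_3 + 4); substituting (-18/35, 3/10, -11/7) gives ∇phi = (0, 0, 0), so (-18/35, 3/10, -11/7) is indeed a critical point.
The Hessian is constant: H = [[-6, -6, 4], [-6, 4, 4], [4, 4, 2]].
Leading principal minors: Δ₁ = -6, Δ₂ = -60, Δ₃ = -280.
The minors fit neither the all-positive nor the alternating-sign pattern, so H is indefinite: a saddle point.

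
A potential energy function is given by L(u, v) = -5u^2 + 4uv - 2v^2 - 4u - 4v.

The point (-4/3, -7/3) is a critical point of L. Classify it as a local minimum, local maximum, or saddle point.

The Hessian of L is constant: H = [[-10, 4], [4, -4]].
det(H) = (-10)·(-4) − 4² = 24.
det(H) > 0 and tr(H) = -14 < 0, so H is negative definite and the point is a local maximum.

local maximum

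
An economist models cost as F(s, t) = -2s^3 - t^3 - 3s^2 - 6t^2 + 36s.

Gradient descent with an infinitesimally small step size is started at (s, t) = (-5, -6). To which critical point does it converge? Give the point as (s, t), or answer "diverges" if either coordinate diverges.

(-3, -4)

F is separable, so gradient descent decouples: s follows -∂F/∂s, t follows -∂F/∂t.
∂F/∂s = -6(s - 2)(s + 3); at s=-5 this is -84, so s increases.
∂F/∂t = -3t(t + 4); at t=-6 this is -36, so t increases.
s converges to its nearest critical value -3 (a local min of the s-part); t converges to -4. The iterate converges to (-3, -4).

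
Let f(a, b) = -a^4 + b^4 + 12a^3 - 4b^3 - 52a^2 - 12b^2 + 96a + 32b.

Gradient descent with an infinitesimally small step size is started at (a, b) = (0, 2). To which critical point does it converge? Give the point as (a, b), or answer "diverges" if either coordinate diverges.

f is separable, so gradient descent decouples: a follows -∂f/∂a, b follows -∂f/∂b.
∂f/∂a = -4(a - 4)(a - 3)(a - 2); at a=0 this is 96, so a decreases.
∂f/∂b = 4(b - 4)(b - 1)(b + 2); at b=2 this is -32, so b increases.
The a-coordinate has no critical point in that direction and runs off to infinity.

diverges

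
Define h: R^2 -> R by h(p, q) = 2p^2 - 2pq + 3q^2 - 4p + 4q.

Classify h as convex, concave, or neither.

h is quadratic, so its Hessian is the constant matrix H = [[4, -2], [-2, 6]].
det(H) = 20, tr(H) = 10.
det(H) > 0 and tr(H) > 0, so H is positive definite everywhere: convex.

convex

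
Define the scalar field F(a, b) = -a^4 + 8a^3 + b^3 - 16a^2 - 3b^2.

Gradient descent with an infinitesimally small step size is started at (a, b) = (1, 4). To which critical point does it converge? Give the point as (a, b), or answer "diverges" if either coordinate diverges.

(2, 2)

F is separable, so gradient descent decouples: a follows -∂F/∂a, b follows -∂F/∂b.
∂F/∂a = -4a(a - 4)(a - 2); at a=1 this is -12, so a increases.
∂F/∂b = 3b(b - 2); at b=4 this is 24, so b decreases.
a converges to its nearest critical value 2 (a local min of the a-part); b converges to 2. The iterate converges to (2, 2).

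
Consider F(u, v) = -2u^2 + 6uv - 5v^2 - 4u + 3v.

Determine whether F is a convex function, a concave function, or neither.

F is quadratic, so its Hessian is the constant matrix H = [[-4, 6], [6, -10]].
det(H) = 4, tr(H) = -14.
det(H) > 0 and tr(H) < 0, so H is negative definite everywhere: concave.

concave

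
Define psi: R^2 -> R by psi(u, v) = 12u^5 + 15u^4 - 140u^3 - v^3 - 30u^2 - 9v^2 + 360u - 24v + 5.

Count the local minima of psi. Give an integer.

2

psi separates as a function of u plus a function of v, so ∇psi=0 decouples.
∂psi/∂u = 60(u - 2)(u - 1)(u + 1)(u + 3) = 0 at u ∈ {-3, -1, 1, 2}; ∂psi/∂v = -3(v + 2)(v + 4) = 0 at v ∈ {-4, -2}.
The Hessian is diagonal: diag(psi_uu, psi_vv). Second derivatives: psi_uu(-3)=-2400, psi_uu(-1)=720, psi_uu(1)=-480, psi_uu(2)=900; psi_vv(-4)=6, psi_vv(-2)=-6.
Local minima occur where both diagonal entries positive: (-1, -4), (2, -4). Count: 2.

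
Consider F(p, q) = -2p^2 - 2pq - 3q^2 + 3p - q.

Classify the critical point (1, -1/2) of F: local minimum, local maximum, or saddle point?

local maximum

The Hessian of F is constant: H = [[-4, -2], [-2, -6]].
det(H) = (-4)·(-6) − (-2)² = 20.
det(H) > 0 and tr(H) = -10 < 0, so H is negative definite and the point is a local maximum.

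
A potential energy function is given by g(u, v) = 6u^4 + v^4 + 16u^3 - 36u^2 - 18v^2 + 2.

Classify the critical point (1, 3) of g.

The mixed partial ∂²g/∂u∂v is 0, so the Hessian at any point is diag(g_uu, g_vv) = diag(24(3u^2 + 4u - 3), 12(v^2 - 3)).
At (1, 3): H = diag(96, 72).
Both eigenvalues are positive, so H is positive definite: a local minimum.

local minimum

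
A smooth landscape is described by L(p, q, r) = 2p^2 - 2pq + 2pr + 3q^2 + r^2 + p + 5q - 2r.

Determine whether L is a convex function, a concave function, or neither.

L is quadratic, so its Hessian is the constant matrix H = [[4, -2, 2], [-2, 6, 0], [2, 0, 2]].
Leading principal minors: 4, 20, 16.
All positive ⇒ H ≻ 0 ⇒ convex.

convex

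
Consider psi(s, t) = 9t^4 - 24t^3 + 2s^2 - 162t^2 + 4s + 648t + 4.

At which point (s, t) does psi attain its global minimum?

psi(s,t) separates as P(s) + Q(t) + 4, so its minimum is min P + min Q + 4.
P'(s) = 4s + 4 vanishes at s ∈ {-1}; Q'(t) = 36(t - 3)(t - 2)(t + 3) vanishes at t ∈ {-3, 2, 3}.
Local minima of P (where P''>0): P(-1)=-2. Local minima of Q: Q(-3)=-2025, Q(3)=567.
So the global minimum of psi is P(-1) + Q(-3) + 4 = -2 − 2025 + 4 = -2023, attained at (-1, -3).

(-1, -3)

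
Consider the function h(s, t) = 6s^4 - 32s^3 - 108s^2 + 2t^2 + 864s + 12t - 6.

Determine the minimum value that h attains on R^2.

-2238

h(s,t) separates as P(s) + Q(t) − 6, so its minimum is min P + min Q − 6.
P'(s) = 24(s - 4)(s - 3)(s + 3) vanishes at s ∈ {-3, 3, 4}; Q'(t) = 4(t + 3) vanishes at t ∈ {-3}.
Local minima of P (where P''>0): P(-3)=-2214, P(4)=1216. Local minima of Q: Q(-3)=-18.
So the global minimum of h is P(-3) + Q(-3) − 6 = -2214 − 18 − 6 = -2238, attained at (-3, -3).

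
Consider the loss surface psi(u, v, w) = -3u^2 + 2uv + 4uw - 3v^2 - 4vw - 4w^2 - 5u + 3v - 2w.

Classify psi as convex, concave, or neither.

psi is quadratic, so its Hessian is the constant matrix H = [[-6, 2, 4], [2, -6, -4], [4, -4, -8]].
Leading principal minors: -6, 32, -128.
Signs alternate −, +, − ⇒ H ≺ 0 ⇒ concave.

concave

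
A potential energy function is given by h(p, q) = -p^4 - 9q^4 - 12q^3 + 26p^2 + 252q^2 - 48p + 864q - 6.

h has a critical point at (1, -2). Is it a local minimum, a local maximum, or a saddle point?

The mixed partial ∂²h/∂p∂q is 0, so the Hessian at any point is diag(h_pp, h_qq) = diag(4(-3p^2 + 13), 36(-3q^2 - 2q + 14)).
At (1, -2): H = diag(40, 216).
Both eigenvalues are positive, so H is positive definite: a local minimum.

local minimum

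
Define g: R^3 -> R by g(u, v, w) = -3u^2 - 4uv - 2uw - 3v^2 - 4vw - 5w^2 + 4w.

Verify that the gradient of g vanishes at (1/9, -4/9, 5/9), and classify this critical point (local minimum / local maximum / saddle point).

local maximum

∇g = (-6u - 4v - 2w, -4u - 6v - 4w, -2u - 4v - 10w + 4); substituting (1/9, -4/9, 5/9) gives ∇g = (0, 0, 0), so (1/9, -4/9, 5/9) is indeed a critical point.
The Hessian is constant: H = [[-6, -4, -2], [-4, -6, -4], [-2, -4, -10]].
Leading principal minors: Δ₁ = -6, Δ₂ = 20, Δ₃ = -144.
The minors alternate sign starting negative (−, +, −), so H is negative definite: a local maximum.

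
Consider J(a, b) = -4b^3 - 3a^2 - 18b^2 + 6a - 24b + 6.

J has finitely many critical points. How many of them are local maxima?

J separates as a function of a plus a function of b, so ∇J=0 decouples.
∂J/∂a = -6(a - 1) = 0 at a ∈ {1}; ∂J/∂b = -12(b + 1)(b + 2) = 0 at b ∈ {-2, -1}.
The Hessian is diagonal: diag(J_aa, J_bb). Second derivatives: J_aa(1)=-6; J_bb(-2)=12, J_bb(-1)=-12.
Local maxima occur where both diagonal entries negative: (1, -1). Count: 1.

1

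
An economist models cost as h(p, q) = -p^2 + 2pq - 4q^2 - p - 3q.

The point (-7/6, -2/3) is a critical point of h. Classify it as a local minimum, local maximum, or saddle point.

The Hessian of h is constant: H = [[-2, 2], [2, -8]].
det(H) = (-2)·(-8) − 2² = 12.
det(H) > 0 and tr(H) = -10 < 0, so H is negative definite and the point is a local maximum.

local maximum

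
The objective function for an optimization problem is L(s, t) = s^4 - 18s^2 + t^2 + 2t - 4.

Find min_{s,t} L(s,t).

-86

L(s,t) separates as P(s) + Q(t) − 4, so its minimum is min P + min Q − 4.
P'(s) = 4s(s - 3)(s + 3) vanishes at s ∈ {-3, 0, 3}; Q'(t) = 2(t + 1) vanishes at t ∈ {-1}.
Local minima of P (where P''>0): P(-3)=-81, P(3)=-81. Local minima of Q: Q(-1)=-1.
So the global minimum of L is P(-3) + Q(-1) − 4 = -81 − 1 − 4 = -86, attained at (-3, -1).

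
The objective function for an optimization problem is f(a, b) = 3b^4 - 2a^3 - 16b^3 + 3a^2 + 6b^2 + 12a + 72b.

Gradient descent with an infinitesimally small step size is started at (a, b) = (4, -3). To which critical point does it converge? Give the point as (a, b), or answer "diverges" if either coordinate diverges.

f is separable, so gradient descent decouples: a follows -∂f/∂a, b follows -∂f/∂b.
∂f/∂a = -6(a - 2)(a + 1); at a=4 this is -60, so a increases.
∂f/∂b = 12(b - 3)(b - 2)(b + 1); at b=-3 this is -720, so b increases.
The a-coordinate has no critical point in that direction and runs off to infinity.

diverges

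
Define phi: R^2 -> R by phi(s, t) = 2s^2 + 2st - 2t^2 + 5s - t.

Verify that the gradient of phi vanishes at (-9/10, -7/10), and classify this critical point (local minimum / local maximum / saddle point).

∇phi = (4s + 2t + 5, 2s - 4t - 1); substituting (-9/10, -7/10) gives ∇phi = (0, 0), so (-9/10, -7/10) is indeed a critical point.
The Hessian of phi is constant: H = [[4, 2], [2, -4]].
det(H) = 4·(-4) − 2² = -20.
Since det(H) < 0, H is indefinite and the critical point is a saddle point.

saddle point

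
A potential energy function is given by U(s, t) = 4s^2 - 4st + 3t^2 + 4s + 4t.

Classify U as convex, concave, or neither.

convex

U is quadratic, so its Hessian is the constant matrix H = [[8, -4], [-4, 6]].
det(H) = 32, tr(H) = 14.
det(H) > 0 and tr(H) > 0, so H is positive definite everywhere: convex.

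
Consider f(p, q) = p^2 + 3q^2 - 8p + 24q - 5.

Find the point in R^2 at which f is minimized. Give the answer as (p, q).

(4, -4)

f(p,q) separates as A(p) + B(q) − 5, so its minimum is min A + min B − 5.
A'(p) = 2p - 8 vanishes at p ∈ {4}; B'(q) = 6q + 24 vanishes at q ∈ {-4}.
Local minima of A (where A''>0): A(4)=-16. Local minima of B: B(-4)=-48.
So the global minimum of f is A(4) + B(-4) − 5 = -16 − 48 − 5 = -69, attained at (4, -4).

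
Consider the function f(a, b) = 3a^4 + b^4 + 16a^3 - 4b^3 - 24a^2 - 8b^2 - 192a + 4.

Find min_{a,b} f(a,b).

-428

f(a,b) separates as P(a) + Q(b) + 4, so its minimum is min P + min Q + 4.
P'(a) = 12(a - 2)(a + 2)(a + 4) vanishes at a ∈ {-4, -2, 2}; Q'(b) = 4b(b - 4)(b + 1) vanishes at b ∈ {-1, 0, 4}.
Local minima of P (where P''>0): P(-4)=128, P(2)=-304. Local minima of Q: Q(-1)=-3, Q(4)=-128.
So the global minimum of f is P(2) + Q(4) + 4 = -304 − 128 + 4 = -428, attained at (2, 4).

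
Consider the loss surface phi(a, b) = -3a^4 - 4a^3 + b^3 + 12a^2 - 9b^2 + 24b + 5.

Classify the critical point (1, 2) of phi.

The mixed partial ∂²phi/∂a∂b is 0, so the Hessian at any point is diag(phi_aa, phi_bb) = diag(12(-3a^2 - 2a + 2), 6(b - 3)).
At (1, 2): H = diag(-36, -6).
Both eigenvalues are negative, so H is negative definite: a local maximum.

local maximum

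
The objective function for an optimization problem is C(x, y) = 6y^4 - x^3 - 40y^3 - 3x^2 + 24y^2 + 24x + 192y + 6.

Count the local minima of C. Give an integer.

2

C separates as a function of x plus a function of y, so ∇C=0 decouples.
∂C/∂x = -3(x - 2)(x + 4) = 0 at x ∈ {-4, 2}; ∂C/∂y = 24(y - 4)(y - 2)(y + 1) = 0 at y ∈ {-1, 2, 4}.
The Hessian is diagonal: diag(C_xx, C_yy). Second derivatives: C_xx(-4)=18, C_xx(2)=-18; C_yy(-1)=360, C_yy(2)=-144, C_yy(4)=240.
Local minima occur where both diagonal entries positive: (-4, -1), (-4, 4). Count: 2.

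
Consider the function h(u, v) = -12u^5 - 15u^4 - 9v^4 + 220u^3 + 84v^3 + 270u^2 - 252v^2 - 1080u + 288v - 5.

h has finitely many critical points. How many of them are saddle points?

h separates as a function of u plus a function of v, so ∇h=0 decouples.
∂h/∂u = -60(u - 3)(u - 1)(u + 2)(u + 3) = 0 at u ∈ {-3, -2, 1, 3}; ∂h/∂v = -36(v - 4)(v - 2)(v - 1) = 0 at v ∈ {1, 2, 4}.
The Hessian is diagonal: diag(h_uu, h_vv). Second derivatives: h_uu(-3)=1440, h_uu(-2)=-900, h_uu(1)=1440, h_uu(3)=-3600; h_vv(1)=-108, h_vv(2)=72, h_vv(4)=-216.
Saddle points occur where the two diagonal entries have opposite signs: (-3, 1), (-3, 4), (-2, 2), (1, 1), (1, 4), (3, 2). Count: 6.

6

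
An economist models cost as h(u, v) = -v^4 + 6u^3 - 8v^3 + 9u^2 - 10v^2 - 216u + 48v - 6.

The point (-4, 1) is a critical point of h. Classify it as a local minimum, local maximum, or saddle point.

The mixed partial ∂²h/∂u∂v is 0, so the Hessian at any point is diag(h_uu, h_vv) = diag(18(2u + 1), -4(3v^2 + 12v + 5)).
At (-4, 1): H = diag(-126, -80).
Both eigenvalues are negative, so H is negative definite: a local maximum.

local maximum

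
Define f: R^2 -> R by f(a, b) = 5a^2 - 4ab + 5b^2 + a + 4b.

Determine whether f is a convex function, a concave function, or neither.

f is quadratic, so its Hessian is the constant matrix H = [[10, -4], [-4, 10]].
det(H) = 84, tr(H) = 20.
det(H) > 0 and tr(H) > 0, so H is positive definite everywhere: convex.

convex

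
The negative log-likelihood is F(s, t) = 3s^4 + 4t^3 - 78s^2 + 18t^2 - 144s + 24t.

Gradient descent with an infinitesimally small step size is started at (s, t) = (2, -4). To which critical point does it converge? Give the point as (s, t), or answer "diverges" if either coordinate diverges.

diverges

F is separable, so gradient descent decouples: s follows -∂F/∂s, t follows -∂F/∂t.
∂F/∂s = 12(s - 4)(s + 1)(s + 3); at s=2 this is -360, so s increases.
∂F/∂t = 12(t + 1)(t + 2); at t=-4 this is 72, so t decreases.
The t-coordinate has no critical point in that direction and runs off to infinity.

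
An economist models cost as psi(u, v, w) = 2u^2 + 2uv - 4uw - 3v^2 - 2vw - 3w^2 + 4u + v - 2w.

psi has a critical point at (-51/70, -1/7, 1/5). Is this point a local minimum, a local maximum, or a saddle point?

The Hessian is constant: H = [[4, 2, -4], [2, -6, -2], [-4, -2, -6]].
Leading principal minors: Δ₁ = 4, Δ₂ = -28, Δ₃ = 280.
The minors fit neither the all-positive nor the alternating-sign pattern, so H is indefinite: a saddle point.

saddle point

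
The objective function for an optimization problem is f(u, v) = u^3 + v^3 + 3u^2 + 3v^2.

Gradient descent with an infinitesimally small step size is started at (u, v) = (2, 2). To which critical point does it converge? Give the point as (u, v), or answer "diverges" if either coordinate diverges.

f is separable, so gradient descent decouples: u follows -∂f/∂u, v follows -∂f/∂v.
∂f/∂u = 3u(u + 2); at u=2 this is 24, so u decreases.
∂f/∂v = 3v(v + 2); at v=2 this is 24, so v decreases.
u converges to its nearest critical value 0 (a local min of the u-part); v converges to 0. The iterate converges to (0, 0).

(0, 0)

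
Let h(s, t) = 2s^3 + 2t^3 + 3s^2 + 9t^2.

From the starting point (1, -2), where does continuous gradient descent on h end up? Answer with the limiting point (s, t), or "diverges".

h is separable, so gradient descent decouples: s follows -∂h/∂s, t follows -∂h/∂t.
∂h/∂s = 6s(s + 1); at s=1 this is 12, so s decreases.
∂h/∂t = 6t(t + 3); at t=-2 this is -12, so t increases.
s converges to its nearest critical value 0 (a local min of the s-part); t converges to 0. The iterate converges to (0, 0).

(0, 0)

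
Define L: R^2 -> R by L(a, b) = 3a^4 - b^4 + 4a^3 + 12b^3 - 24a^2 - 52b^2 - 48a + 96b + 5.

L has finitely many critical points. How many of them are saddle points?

5

L separates as a function of a plus a function of b, so ∇L=0 decouples.
∂L/∂a = 12(a - 2)(a + 1)(a + 2) = 0 at a ∈ {-2, -1, 2}; ∂L/∂b = -4(b - 4)(b - 3)(b - 2) = 0 at b ∈ {2, 3, 4}.
The Hessian is diagonal: diag(L_aa, L_bb). Second derivatives: L_aa(-2)=48, L_aa(-1)=-36, L_aa(2)=144; L_bb(2)=-8, L_bb(3)=4, L_bb(4)=-8.
Saddle points occur where the two diagonal entries have opposite signs: (-2, 2), (-2, 4), (-1, 3), (2, 2), (2, 4). Count: 5.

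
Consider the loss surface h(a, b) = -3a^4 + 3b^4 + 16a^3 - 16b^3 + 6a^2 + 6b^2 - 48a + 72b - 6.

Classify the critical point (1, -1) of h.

local minimum

The mixed partial ∂²h/∂a∂b is 0, so the Hessian at any point is diag(h_aa, h_bb) = diag(12(-3a^2 + 8a + 1), 12(3b^2 - 8b + 1)).
At (1, -1): H = diag(72, 144).
Both eigenvalues are positive, so H is positive definite: a local minimum.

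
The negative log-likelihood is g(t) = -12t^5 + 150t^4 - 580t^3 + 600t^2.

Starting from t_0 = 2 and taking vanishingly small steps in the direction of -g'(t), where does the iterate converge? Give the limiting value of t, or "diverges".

g'(t) = -60t(t - 5)(t - 4)(t - 1), so g'(2) = -720.
Gradient descent moves in the -g' direction, i.e. t is increasing.
The nearest critical point in that direction is t = 4, where g'' = 720 > 0 (a local minimum). The iterate converges there.

4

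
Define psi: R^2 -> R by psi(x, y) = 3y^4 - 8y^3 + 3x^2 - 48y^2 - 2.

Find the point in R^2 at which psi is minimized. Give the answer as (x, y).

psi(x,y) separates as P(x) + Q(y) − 2, so its minimum is min P + min Q − 2.
P'(x) = 6x vanishes at x ∈ {0}; Q'(y) = 12y(y - 4)(y + 2) vanishes at y ∈ {-2, 0, 4}.
Local minima of P (where P''>0): P(0)=0. Local minima of Q: Q(-2)=-80, Q(4)=-512.
So the global minimum of psi is P(0) + Q(4) − 2 = 0 − 512 − 2 = -514, attained at (0, 4).

(0, 4)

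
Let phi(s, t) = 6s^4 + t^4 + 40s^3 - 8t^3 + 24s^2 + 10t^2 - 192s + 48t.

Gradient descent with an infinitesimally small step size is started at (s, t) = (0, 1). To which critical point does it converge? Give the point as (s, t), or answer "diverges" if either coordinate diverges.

(1, -1)

phi is separable, so gradient descent decouples: s follows -∂phi/∂s, t follows -∂phi/∂t.
∂phi/∂s = 24(s - 1)(s + 2)(s + 4); at s=0 this is -192, so s increases.
∂phi/∂t = 4(t - 4)(t - 3)(t + 1); at t=1 this is 48, so t decreases.
s converges to its nearest critical value 1 (a local min of the s-part); t converges to -1. The iterate converges to (1, -1).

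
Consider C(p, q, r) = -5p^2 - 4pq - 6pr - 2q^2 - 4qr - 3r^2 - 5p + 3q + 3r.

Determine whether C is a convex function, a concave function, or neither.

C is quadratic, so its Hessian is the constant matrix H = [[-10, -4, -6], [-4, -4, -4], [-6, -4, -6]].
Leading principal minors: -10, 24, -32.
Signs alternate −, +, − ⇒ H ≺ 0 ⇒ concave.

concave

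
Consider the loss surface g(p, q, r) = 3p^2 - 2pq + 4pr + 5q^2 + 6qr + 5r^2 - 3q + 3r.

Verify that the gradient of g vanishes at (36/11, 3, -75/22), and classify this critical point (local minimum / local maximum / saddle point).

∇g = (6p - 2q + 4r, -2p + 10q + 6r - 3, 4p + 6q + 10r + 3); substituting (36/11, 3, -75/22) gives ∇g = (0, 0, 0), so (36/11, 3, -75/22) is indeed a critical point.
The Hessian is constant: H = [[6, -2, 4], [-2, 10, 6], [4, 6, 10]].
Leading principal minors: Δ₁ = 6, Δ₂ = 56, Δ₃ = 88.
All leading minors are positive, so H is positive definite: a local minimum.

local minimum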